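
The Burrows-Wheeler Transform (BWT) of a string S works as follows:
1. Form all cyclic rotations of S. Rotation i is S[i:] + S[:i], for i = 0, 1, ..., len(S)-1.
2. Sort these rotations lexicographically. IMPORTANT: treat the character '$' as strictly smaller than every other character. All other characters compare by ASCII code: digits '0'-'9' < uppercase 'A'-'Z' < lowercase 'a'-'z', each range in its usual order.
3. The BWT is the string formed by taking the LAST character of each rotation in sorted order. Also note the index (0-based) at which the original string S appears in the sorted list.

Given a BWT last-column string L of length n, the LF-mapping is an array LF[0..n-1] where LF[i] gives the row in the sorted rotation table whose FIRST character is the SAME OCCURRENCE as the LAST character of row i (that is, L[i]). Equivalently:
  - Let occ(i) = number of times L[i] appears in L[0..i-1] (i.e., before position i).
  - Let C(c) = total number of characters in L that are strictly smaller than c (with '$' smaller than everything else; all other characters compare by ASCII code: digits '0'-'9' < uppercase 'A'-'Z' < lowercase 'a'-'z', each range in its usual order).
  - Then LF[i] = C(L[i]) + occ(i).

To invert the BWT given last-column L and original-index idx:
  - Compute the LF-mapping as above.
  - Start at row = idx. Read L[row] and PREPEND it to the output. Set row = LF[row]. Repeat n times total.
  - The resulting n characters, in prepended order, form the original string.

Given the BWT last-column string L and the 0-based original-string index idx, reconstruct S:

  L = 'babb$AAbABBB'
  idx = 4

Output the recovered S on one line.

LF mapping: 8 7 9 10 0 1 2 11 3 4 5 6
Walk LF starting at row 4, prepending L[row]:
  step 1: row=4, L[4]='$', prepend. Next row=LF[4]=0
  step 2: row=0, L[0]='b', prepend. Next row=LF[0]=8
  step 3: row=8, L[8]='A', prepend. Next row=LF[8]=3
  step 4: row=3, L[3]='b', prepend. Next row=LF[3]=10
  step 5: row=10, L[10]='B', prepend. Next row=LF[10]=5
  step 6: row=5, L[5]='A', prepend. Next row=LF[5]=1
  step 7: row=1, L[1]='a', prepend. Next row=LF[1]=7
  step 8: row=7, L[7]='b', prepend. Next row=LF[7]=11
  step 9: row=11, L[11]='B', prepend. Next row=LF[11]=6
  step 10: row=6, L[6]='A', prepend. Next row=LF[6]=2
  step 11: row=2, L[2]='b', prepend. Next row=LF[2]=9
  step 12: row=9, L[9]='B', prepend. Next row=LF[9]=4
Reversed output: BbABbaABbAb$

Answer: BbABbaABbAb$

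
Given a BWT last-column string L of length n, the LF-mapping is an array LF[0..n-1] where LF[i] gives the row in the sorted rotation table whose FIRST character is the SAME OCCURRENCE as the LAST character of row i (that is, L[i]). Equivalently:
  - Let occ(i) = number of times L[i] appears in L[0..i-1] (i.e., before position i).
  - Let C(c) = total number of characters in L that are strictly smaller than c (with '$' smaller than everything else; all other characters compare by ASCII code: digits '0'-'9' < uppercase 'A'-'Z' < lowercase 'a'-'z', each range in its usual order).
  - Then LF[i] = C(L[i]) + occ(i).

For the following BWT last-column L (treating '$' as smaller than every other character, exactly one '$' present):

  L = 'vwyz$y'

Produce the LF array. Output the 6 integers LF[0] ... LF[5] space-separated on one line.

Answer: 1 2 3 5 0 4

Derivation:
Char counts: '$':1, 'v':1, 'w':1, 'y':2, 'z':1
C (first-col start): C('$')=0, C('v')=1, C('w')=2, C('y')=3, C('z')=5
L[0]='v': occ=0, LF[0]=C('v')+0=1+0=1
L[1]='w': occ=0, LF[1]=C('w')+0=2+0=2
L[2]='y': occ=0, LF[2]=C('y')+0=3+0=3
L[3]='z': occ=0, LF[3]=C('z')+0=5+0=5
L[4]='$': occ=0, LF[4]=C('$')+0=0+0=0
L[5]='y': occ=1, LF[5]=C('y')+1=3+1=4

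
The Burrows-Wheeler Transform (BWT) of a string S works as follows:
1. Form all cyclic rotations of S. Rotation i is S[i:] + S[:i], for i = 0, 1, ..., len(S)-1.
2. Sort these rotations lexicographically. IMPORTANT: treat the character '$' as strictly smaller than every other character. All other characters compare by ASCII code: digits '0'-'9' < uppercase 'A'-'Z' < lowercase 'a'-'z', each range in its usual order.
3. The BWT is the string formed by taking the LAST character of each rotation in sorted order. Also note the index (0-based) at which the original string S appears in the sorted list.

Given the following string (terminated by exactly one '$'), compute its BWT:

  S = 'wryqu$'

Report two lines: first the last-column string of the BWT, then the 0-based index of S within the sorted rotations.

Answer: uywq$r
4

Derivation:
All 6 rotations (rotation i = S[i:]+S[:i]):
  rot[0] = wryqu$
  rot[1] = ryqu$w
  rot[2] = yqu$wr
  rot[3] = qu$wry
  rot[4] = u$wryq
  rot[5] = $wryqu
Sorted (with $ < everything):
  sorted[0] = $wryqu  (last char: 'u')
  sorted[1] = qu$wry  (last char: 'y')
  sorted[2] = ryqu$w  (last char: 'w')
  sorted[3] = u$wryq  (last char: 'q')
  sorted[4] = wryqu$  (last char: '$')
  sorted[5] = yqu$wr  (last char: 'r')
Last column: uywq$r
Original string S is at sorted index 4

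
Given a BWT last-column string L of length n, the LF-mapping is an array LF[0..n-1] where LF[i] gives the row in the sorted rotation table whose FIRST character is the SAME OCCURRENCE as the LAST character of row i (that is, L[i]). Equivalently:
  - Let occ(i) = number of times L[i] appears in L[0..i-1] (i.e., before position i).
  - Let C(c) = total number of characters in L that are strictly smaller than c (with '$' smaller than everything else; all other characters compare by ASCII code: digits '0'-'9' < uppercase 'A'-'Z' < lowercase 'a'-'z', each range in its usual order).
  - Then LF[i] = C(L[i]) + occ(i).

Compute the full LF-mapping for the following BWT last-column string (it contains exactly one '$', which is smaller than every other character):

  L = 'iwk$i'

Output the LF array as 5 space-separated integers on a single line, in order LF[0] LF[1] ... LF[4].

Char counts: '$':1, 'i':2, 'k':1, 'w':1
C (first-col start): C('$')=0, C('i')=1, C('k')=3, C('w')=4
L[0]='i': occ=0, LF[0]=C('i')+0=1+0=1
L[1]='w': occ=0, LF[1]=C('w')+0=4+0=4
L[2]='k': occ=0, LF[2]=C('k')+0=3+0=3
L[3]='$': occ=0, LF[3]=C('$')+0=0+0=0
L[4]='i': occ=1, LF[4]=C('i')+1=1+1=2

Answer: 1 4 3 0 2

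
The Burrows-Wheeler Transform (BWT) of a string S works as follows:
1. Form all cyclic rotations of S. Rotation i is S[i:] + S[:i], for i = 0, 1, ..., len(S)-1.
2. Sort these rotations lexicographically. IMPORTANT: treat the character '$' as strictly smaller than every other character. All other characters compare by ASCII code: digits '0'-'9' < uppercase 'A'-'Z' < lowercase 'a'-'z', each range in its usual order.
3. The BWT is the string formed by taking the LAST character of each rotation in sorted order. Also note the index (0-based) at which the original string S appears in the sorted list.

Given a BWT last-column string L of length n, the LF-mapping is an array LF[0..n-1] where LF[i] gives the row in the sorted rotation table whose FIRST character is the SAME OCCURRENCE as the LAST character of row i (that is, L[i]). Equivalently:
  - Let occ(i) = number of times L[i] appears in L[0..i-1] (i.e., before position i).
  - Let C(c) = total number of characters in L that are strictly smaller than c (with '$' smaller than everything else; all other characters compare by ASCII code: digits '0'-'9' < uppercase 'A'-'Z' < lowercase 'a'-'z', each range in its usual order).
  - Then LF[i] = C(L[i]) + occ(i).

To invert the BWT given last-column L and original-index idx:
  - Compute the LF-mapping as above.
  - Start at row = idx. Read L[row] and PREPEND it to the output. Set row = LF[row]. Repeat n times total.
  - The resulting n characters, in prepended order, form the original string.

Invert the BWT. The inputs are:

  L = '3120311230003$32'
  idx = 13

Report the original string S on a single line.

Answer: 320211100233303$

Derivation:
LF mapping: 11 5 8 1 12 6 7 9 13 2 3 4 14 0 15 10
Walk LF starting at row 13, prepending L[row]:
  step 1: row=13, L[13]='$', prepend. Next row=LF[13]=0
  step 2: row=0, L[0]='3', prepend. Next row=LF[0]=11
  step 3: row=11, L[11]='0', prepend. Next row=LF[11]=4
  step 4: row=4, L[4]='3', prepend. Next row=LF[4]=12
  step 5: row=12, L[12]='3', prepend. Next row=LF[12]=14
  step 6: row=14, L[14]='3', prepend. Next row=LF[14]=15
  step 7: row=15, L[15]='2', prepend. Next row=LF[15]=10
  step 8: row=10, L[10]='0', prepend. Next row=LF[10]=3
  step 9: row=3, L[3]='0', prepend. Next row=LF[3]=1
  step 10: row=1, L[1]='1', prepend. Next row=LF[1]=5
  step 11: row=5, L[5]='1', prepend. Next row=LF[5]=6
  step 12: row=6, L[6]='1', prepend. Next row=LF[6]=7
  step 13: row=7, L[7]='2', prepend. Next row=LF[7]=9
  step 14: row=9, L[9]='0', prepend. Next row=LF[9]=2
  step 15: row=2, L[2]='2', prepend. Next row=LF[2]=8
  step 16: row=8, L[8]='3', prepend. Next row=LF[8]=13
Reversed output: 320211100233303$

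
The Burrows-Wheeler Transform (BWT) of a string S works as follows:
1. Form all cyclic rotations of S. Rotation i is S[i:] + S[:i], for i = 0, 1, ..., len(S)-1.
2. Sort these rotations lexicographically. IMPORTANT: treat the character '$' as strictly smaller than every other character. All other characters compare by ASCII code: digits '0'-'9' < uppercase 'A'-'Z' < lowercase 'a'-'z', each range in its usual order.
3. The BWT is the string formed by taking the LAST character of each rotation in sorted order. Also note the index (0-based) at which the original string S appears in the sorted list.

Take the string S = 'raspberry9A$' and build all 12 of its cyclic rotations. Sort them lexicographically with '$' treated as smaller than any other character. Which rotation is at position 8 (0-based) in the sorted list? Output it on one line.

All 12 rotations (rotation i = S[i:]+S[:i]):
  rot[0] = raspberry9A$
  rot[1] = aspberry9A$r
  rot[2] = spberry9A$ra
  rot[3] = pberry9A$ras
  rot[4] = berry9A$rasp
  rot[5] = erry9A$raspb
  rot[6] = rry9A$raspbe
  rot[7] = ry9A$raspber
  rot[8] = y9A$raspberr
  rot[9] = 9A$raspberry
  rot[10] = A$raspberry9
  rot[11] = $raspberry9A
Sorted (with $ < everything):
  sorted[0] = $raspberry9A
  sorted[1] = 9A$raspberry
  sorted[2] = A$raspberry9
  sorted[3] = aspberry9A$r
  sorted[4] = berry9A$rasp
  sorted[5] = erry9A$raspb
  sorted[6] = pberry9A$ras
  sorted[7] = raspberry9A$
  sorted[8] = rry9A$raspbe
  sorted[9] = ry9A$raspber
  sorted[10] = spberry9A$ra
  sorted[11] = y9A$raspberr
sorted[8] = rry9A$raspbe

Answer: rry9A$raspbe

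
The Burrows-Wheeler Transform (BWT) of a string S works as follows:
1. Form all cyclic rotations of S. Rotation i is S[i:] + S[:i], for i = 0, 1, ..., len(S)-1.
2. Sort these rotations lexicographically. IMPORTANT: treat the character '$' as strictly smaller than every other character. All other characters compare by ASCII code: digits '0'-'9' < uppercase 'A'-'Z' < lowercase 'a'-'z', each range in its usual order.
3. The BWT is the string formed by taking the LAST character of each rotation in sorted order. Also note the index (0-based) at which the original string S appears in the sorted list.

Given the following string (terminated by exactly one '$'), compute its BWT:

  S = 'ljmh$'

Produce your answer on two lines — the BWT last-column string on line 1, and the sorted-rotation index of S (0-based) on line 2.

All 5 rotations (rotation i = S[i:]+S[:i]):
  rot[0] = ljmh$
  rot[1] = jmh$l
  rot[2] = mh$lj
  rot[3] = h$ljm
  rot[4] = $ljmh
Sorted (with $ < everything):
  sorted[0] = $ljmh  (last char: 'h')
  sorted[1] = h$ljm  (last char: 'm')
  sorted[2] = jmh$l  (last char: 'l')
  sorted[3] = ljmh$  (last char: '$')
  sorted[4] = mh$lj  (last char: 'j')
Last column: hml$j
Original string S is at sorted index 3

Answer: hml$j
3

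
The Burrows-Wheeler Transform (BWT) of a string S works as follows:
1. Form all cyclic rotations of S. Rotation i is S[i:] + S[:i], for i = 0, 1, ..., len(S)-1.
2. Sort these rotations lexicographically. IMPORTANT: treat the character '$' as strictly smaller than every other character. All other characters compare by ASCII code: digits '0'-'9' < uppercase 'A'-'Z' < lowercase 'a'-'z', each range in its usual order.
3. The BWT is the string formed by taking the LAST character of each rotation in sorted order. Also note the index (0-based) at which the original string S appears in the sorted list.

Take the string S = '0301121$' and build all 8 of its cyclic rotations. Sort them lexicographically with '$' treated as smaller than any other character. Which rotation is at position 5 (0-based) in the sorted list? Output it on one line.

All 8 rotations (rotation i = S[i:]+S[:i]):
  rot[0] = 0301121$
  rot[1] = 301121$0
  rot[2] = 01121$03
  rot[3] = 1121$030
  rot[4] = 121$0301
  rot[5] = 21$03011
  rot[6] = 1$030112
  rot[7] = $0301121
Sorted (with $ < everything):
  sorted[0] = $0301121
  sorted[1] = 01121$03
  sorted[2] = 0301121$
  sorted[3] = 1$030112
  sorted[4] = 1121$030
  sorted[5] = 121$0301
  sorted[6] = 21$03011
  sorted[7] = 301121$0
sorted[5] = 121$0301

Answer: 121$0301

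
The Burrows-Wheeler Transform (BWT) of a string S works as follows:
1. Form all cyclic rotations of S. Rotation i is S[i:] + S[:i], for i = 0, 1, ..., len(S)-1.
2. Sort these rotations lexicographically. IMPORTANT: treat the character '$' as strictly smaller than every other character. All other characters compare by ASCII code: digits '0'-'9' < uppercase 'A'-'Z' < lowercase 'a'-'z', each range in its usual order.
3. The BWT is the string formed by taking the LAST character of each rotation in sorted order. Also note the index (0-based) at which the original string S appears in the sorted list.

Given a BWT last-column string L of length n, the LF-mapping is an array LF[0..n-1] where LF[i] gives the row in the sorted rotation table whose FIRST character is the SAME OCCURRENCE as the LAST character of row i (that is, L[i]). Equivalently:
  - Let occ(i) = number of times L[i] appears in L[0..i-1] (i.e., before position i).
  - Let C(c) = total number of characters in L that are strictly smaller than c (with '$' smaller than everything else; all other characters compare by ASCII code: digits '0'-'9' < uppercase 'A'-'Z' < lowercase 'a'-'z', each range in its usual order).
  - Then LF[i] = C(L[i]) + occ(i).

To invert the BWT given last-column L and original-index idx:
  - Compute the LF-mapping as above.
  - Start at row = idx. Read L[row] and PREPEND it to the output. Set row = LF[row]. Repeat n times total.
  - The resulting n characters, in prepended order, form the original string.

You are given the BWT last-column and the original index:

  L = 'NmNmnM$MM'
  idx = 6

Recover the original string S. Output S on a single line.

Answer: mMNMmMnN$

Derivation:
LF mapping: 4 6 5 7 8 1 0 2 3
Walk LF starting at row 6, prepending L[row]:
  step 1: row=6, L[6]='$', prepend. Next row=LF[6]=0
  step 2: row=0, L[0]='N', prepend. Next row=LF[0]=4
  step 3: row=4, L[4]='n', prepend. Next row=LF[4]=8
  step 4: row=8, L[8]='M', prepend. Next row=LF[8]=3
  step 5: row=3, L[3]='m', prepend. Next row=LF[3]=7
  step 6: row=7, L[7]='M', prepend. Next row=LF[7]=2
  step 7: row=2, L[2]='N', prepend. Next row=LF[2]=5
  step 8: row=5, L[5]='M', prepend. Next row=LF[5]=1
  step 9: row=1, L[1]='m', prepend. Next row=LF[1]=6
Reversed output: mMNMmMnN$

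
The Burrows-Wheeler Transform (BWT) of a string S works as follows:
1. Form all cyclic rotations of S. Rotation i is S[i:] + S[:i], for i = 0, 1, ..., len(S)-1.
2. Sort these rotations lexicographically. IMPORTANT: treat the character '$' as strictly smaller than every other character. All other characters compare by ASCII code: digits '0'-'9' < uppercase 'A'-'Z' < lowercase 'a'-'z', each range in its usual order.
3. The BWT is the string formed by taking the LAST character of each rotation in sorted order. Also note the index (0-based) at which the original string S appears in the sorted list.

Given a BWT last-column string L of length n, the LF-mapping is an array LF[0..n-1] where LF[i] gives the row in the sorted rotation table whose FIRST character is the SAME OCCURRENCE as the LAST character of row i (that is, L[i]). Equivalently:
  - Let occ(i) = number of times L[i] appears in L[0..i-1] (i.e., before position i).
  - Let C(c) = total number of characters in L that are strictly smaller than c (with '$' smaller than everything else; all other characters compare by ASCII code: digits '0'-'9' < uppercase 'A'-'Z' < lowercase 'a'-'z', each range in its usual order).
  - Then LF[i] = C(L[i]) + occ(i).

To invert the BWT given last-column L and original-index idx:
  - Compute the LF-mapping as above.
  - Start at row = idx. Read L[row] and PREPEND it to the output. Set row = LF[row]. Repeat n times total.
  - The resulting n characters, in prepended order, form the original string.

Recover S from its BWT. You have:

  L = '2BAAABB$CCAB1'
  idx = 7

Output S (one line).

LF mapping: 2 7 3 4 5 8 9 0 11 12 6 10 1
Walk LF starting at row 7, prepending L[row]:
  step 1: row=7, L[7]='$', prepend. Next row=LF[7]=0
  step 2: row=0, L[0]='2', prepend. Next row=LF[0]=2
  step 3: row=2, L[2]='A', prepend. Next row=LF[2]=3
  step 4: row=3, L[3]='A', prepend. Next row=LF[3]=4
  step 5: row=4, L[4]='A', prepend. Next row=LF[4]=5
  step 6: row=5, L[5]='B', prepend. Next row=LF[5]=8
  step 7: row=8, L[8]='C', prepend. Next row=LF[8]=11
  step 8: row=11, L[11]='B', prepend. Next row=LF[11]=10
  step 9: row=10, L[10]='A', prepend. Next row=LF[10]=6
  step 10: row=6, L[6]='B', prepend. Next row=LF[6]=9
  step 11: row=9, L[9]='C', prepend. Next row=LF[9]=12
  step 12: row=12, L[12]='1', prepend. Next row=LF[12]=1
  step 13: row=1, L[1]='B', prepend. Next row=LF[1]=7
Reversed output: B1CBABCBAAA2$

Answer: B1CBABCBAAA2$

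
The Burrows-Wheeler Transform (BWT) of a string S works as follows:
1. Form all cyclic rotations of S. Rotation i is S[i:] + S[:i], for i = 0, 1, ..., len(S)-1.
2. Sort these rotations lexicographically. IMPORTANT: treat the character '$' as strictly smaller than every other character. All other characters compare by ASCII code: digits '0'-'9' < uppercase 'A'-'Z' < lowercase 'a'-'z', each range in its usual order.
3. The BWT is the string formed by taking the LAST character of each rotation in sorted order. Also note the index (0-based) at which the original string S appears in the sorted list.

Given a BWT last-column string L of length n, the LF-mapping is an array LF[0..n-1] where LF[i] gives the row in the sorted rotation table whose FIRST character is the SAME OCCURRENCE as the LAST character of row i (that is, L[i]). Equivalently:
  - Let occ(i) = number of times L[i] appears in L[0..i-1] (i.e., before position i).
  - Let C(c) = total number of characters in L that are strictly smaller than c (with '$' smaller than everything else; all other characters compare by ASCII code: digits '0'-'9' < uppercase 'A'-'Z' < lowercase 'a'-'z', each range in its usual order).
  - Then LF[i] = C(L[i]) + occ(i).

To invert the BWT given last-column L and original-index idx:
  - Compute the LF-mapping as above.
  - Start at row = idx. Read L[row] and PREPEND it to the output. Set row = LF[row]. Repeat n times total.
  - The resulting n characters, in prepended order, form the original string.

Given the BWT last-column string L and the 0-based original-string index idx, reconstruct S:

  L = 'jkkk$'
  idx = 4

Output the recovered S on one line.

LF mapping: 1 2 3 4 0
Walk LF starting at row 4, prepending L[row]:
  step 1: row=4, L[4]='$', prepend. Next row=LF[4]=0
  step 2: row=0, L[0]='j', prepend. Next row=LF[0]=1
  step 3: row=1, L[1]='k', prepend. Next row=LF[1]=2
  step 4: row=2, L[2]='k', prepend. Next row=LF[2]=3
  step 5: row=3, L[3]='k', prepend. Next row=LF[3]=4
Reversed output: kkkj$

Answer: kkkj$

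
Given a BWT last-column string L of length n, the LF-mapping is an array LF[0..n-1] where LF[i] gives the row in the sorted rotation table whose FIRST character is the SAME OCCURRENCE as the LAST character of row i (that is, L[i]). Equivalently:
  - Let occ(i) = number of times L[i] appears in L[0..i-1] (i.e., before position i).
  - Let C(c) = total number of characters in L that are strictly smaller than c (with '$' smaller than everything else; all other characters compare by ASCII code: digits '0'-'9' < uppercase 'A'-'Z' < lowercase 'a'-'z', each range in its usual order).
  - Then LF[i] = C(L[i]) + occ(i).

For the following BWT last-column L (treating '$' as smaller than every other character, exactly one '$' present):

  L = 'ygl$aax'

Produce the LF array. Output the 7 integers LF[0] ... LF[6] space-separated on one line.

Answer: 6 3 4 0 1 2 5

Derivation:
Char counts: '$':1, 'a':2, 'g':1, 'l':1, 'x':1, 'y':1
C (first-col start): C('$')=0, C('a')=1, C('g')=3, C('l')=4, C('x')=5, C('y')=6
L[0]='y': occ=0, LF[0]=C('y')+0=6+0=6
L[1]='g': occ=0, LF[1]=C('g')+0=3+0=3
L[2]='l': occ=0, LF[2]=C('l')+0=4+0=4
L[3]='$': occ=0, LF[3]=C('$')+0=0+0=0
L[4]='a': occ=0, LF[4]=C('a')+0=1+0=1
L[5]='a': occ=1, LF[5]=C('a')+1=1+1=2
L[6]='x': occ=0, LF[6]=C('x')+0=5+0=5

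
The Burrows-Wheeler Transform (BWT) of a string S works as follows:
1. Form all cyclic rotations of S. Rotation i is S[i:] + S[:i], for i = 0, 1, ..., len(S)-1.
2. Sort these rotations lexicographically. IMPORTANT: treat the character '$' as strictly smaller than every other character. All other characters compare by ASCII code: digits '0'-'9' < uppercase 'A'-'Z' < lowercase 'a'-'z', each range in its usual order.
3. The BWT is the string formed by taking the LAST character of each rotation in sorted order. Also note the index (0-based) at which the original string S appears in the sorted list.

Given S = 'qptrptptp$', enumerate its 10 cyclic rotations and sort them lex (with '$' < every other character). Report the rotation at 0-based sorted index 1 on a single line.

All 10 rotations (rotation i = S[i:]+S[:i]):
  rot[0] = qptrptptp$
  rot[1] = ptrptptp$q
  rot[2] = trptptp$qp
  rot[3] = rptptp$qpt
  rot[4] = ptptp$qptr
  rot[5] = tptp$qptrp
  rot[6] = ptp$qptrpt
  rot[7] = tp$qptrptp
  rot[8] = p$qptrptpt
  rot[9] = $qptrptptp
Sorted (with $ < everything):
  sorted[0] = $qptrptptp
  sorted[1] = p$qptrptpt
  sorted[2] = ptp$qptrpt
  sorted[3] = ptptp$qptr
  sorted[4] = ptrptptp$q
  sorted[5] = qptrptptp$
  sorted[6] = rptptp$qpt
  sorted[7] = tp$qptrptp
  sorted[8] = tptp$qptrp
  sorted[9] = trptptp$qp
sorted[1] = p$qptrptpt

Answer: p$qptrptpt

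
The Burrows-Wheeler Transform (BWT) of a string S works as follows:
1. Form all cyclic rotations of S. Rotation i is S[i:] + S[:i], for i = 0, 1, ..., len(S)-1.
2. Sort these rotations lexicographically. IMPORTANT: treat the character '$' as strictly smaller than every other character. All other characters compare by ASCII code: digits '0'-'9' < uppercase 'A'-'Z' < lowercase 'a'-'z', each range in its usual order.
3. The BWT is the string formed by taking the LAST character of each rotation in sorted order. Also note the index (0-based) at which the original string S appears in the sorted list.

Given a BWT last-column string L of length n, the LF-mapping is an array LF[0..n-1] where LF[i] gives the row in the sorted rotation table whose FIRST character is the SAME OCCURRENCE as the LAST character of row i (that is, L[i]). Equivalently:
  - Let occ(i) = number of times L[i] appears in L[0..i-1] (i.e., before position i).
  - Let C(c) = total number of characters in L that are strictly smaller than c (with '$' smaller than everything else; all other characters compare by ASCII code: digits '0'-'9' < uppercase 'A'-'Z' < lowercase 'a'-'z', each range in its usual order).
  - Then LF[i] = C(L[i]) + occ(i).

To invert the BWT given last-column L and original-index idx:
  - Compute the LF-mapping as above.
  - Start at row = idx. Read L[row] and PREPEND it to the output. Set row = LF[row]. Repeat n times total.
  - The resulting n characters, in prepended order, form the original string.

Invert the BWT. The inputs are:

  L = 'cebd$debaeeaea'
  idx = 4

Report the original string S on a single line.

LF mapping: 6 9 4 7 0 8 10 5 1 11 12 2 13 3
Walk LF starting at row 4, prepending L[row]:
  step 1: row=4, L[4]='$', prepend. Next row=LF[4]=0
  step 2: row=0, L[0]='c', prepend. Next row=LF[0]=6
  step 3: row=6, L[6]='e', prepend. Next row=LF[6]=10
  step 4: row=10, L[10]='e', prepend. Next row=LF[10]=12
  step 5: row=12, L[12]='e', prepend. Next row=LF[12]=13
  step 6: row=13, L[13]='a', prepend. Next row=LF[13]=3
  step 7: row=3, L[3]='d', prepend. Next row=LF[3]=7
  step 8: row=7, L[7]='b', prepend. Next row=LF[7]=5
  step 9: row=5, L[5]='d', prepend. Next row=LF[5]=8
  step 10: row=8, L[8]='a', prepend. Next row=LF[8]=1
  step 11: row=1, L[1]='e', prepend. Next row=LF[1]=9
  step 12: row=9, L[9]='e', prepend. Next row=LF[9]=11
  step 13: row=11, L[11]='a', prepend. Next row=LF[11]=2
  step 14: row=2, L[2]='b', prepend. Next row=LF[2]=4
Reversed output: baeeadbdaeeec$

Answer: baeeadbdaeeec$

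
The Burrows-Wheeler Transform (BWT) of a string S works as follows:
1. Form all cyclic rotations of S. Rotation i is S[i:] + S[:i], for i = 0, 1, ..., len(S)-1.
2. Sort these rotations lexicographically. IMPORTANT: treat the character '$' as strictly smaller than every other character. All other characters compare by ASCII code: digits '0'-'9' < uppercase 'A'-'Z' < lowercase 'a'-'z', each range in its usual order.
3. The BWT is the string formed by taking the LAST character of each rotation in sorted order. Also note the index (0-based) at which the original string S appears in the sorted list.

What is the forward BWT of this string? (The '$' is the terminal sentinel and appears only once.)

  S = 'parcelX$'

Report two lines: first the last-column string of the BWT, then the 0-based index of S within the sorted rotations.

Answer: Xlprce$a
6

Derivation:
All 8 rotations (rotation i = S[i:]+S[:i]):
  rot[0] = parcelX$
  rot[1] = arcelX$p
  rot[2] = rcelX$pa
  rot[3] = celX$par
  rot[4] = elX$parc
  rot[5] = lX$parce
  rot[6] = X$parcel
  rot[7] = $parcelX
Sorted (with $ < everything):
  sorted[0] = $parcelX  (last char: 'X')
  sorted[1] = X$parcel  (last char: 'l')
  sorted[2] = arcelX$p  (last char: 'p')
  sorted[3] = celX$par  (last char: 'r')
  sorted[4] = elX$parc  (last char: 'c')
  sorted[5] = lX$parce  (last char: 'e')
  sorted[6] = parcelX$  (last char: '$')
  sorted[7] = rcelX$pa  (last char: 'a')
Last column: Xlprce$a
Original string S is at sorted index 6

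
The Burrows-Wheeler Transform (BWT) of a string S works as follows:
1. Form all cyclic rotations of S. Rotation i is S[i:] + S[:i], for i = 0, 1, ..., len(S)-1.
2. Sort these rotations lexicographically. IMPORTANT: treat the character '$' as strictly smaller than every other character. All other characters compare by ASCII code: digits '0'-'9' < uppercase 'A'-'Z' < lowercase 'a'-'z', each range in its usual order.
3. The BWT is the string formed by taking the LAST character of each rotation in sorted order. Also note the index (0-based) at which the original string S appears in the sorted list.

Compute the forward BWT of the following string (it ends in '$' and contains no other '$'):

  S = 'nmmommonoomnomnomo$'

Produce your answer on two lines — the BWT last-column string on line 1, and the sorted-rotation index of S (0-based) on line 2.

Answer: onoooomm$mmommonnmn
8

Derivation:
All 19 rotations (rotation i = S[i:]+S[:i]):
  rot[0] = nmmommonoomnomnomo$
  rot[1] = mmommonoomnomnomo$n
  rot[2] = mommonoomnomnomo$nm
  rot[3] = ommonoomnomnomo$nmm
  rot[4] = mmonoomnomnomo$nmmo
  rot[5] = monoomnomnomo$nmmom
  rot[6] = onoomnomnomo$nmmomm
  rot[7] = noomnomnomo$nmmommo
  rot[8] = oomnomnomo$nmmommon
  rot[9] = omnomnomo$nmmommono
  rot[10] = mnomnomo$nmmommonoo
  rot[11] = nomnomo$nmmommonoom
  rot[12] = omnomo$nmmommonoomn
  rot[13] = mnomo$nmmommonoomno
  rot[14] = nomo$nmmommonoomnom
  rot[15] = omo$nmmommonoomnomn
  rot[16] = mo$nmmommonoomnomno
  rot[17] = o$nmmommonoomnomnom
  rot[18] = $nmmommonoomnomnomo
Sorted (with $ < everything):
  sorted[0] = $nmmommonoomnomnomo  (last char: 'o')
  sorted[1] = mmommonoomnomnomo$n  (last char: 'n')
  sorted[2] = mmonoomnomnomo$nmmo  (last char: 'o')
  sorted[3] = mnomnomo$nmmommonoo  (last char: 'o')
  sorted[4] = mnomo$nmmommonoomno  (last char: 'o')
  sorted[5] = mo$nmmommonoomnomno  (last char: 'o')
  sorted[6] = mommonoomnomnomo$nm  (last char: 'm')
  sorted[7] = monoomnomnomo$nmmom  (last char: 'm')
  sorted[8] = nmmommonoomnomnomo$  (last char: '$')
  sorted[9] = nomnomo$nmmommonoom  (last char: 'm')
  sorted[10] = nomo$nmmommonoomnom  (last char: 'm')
  sorted[11] = noomnomnomo$nmmommo  (last char: 'o')
  sorted[12] = o$nmmommonoomnomnom  (last char: 'm')
  sorted[13] = ommonoomnomnomo$nmm  (last char: 'm')
  sorted[14] = omnomnomo$nmmommono  (last char: 'o')
  sorted[15] = omnomo$nmmommonoomn  (last char: 'n')
  sorted[16] = omo$nmmommonoomnomn  (last char: 'n')
  sorted[17] = onoomnomnomo$nmmomm  (last char: 'm')
  sorted[18] = oomnomnomo$nmmommon  (last char: 'n')
Last column: onoooomm$mmommonnmn
Original string S is at sorted index 8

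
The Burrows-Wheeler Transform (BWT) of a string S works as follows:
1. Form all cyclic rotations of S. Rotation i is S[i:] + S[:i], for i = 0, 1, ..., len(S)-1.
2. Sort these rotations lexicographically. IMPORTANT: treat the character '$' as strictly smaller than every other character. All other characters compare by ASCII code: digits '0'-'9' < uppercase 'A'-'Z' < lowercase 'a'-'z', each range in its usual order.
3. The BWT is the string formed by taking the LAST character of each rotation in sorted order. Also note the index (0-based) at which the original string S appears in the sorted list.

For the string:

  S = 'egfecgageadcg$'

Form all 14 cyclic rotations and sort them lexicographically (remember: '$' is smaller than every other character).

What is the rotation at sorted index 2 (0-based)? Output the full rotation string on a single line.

Answer: ageadcg$egfecg

Derivation:
All 14 rotations (rotation i = S[i:]+S[:i]):
  rot[0] = egfecgageadcg$
  rot[1] = gfecgageadcg$e
  rot[2] = fecgageadcg$eg
  rot[3] = ecgageadcg$egf
  rot[4] = cgageadcg$egfe
  rot[5] = gageadcg$egfec
  rot[6] = ageadcg$egfecg
  rot[7] = geadcg$egfecga
  rot[8] = eadcg$egfecgag
  rot[9] = adcg$egfecgage
  rot[10] = dcg$egfecgagea
  rot[11] = cg$egfecgagead
  rot[12] = g$egfecgageadc
  rot[13] = $egfecgageadcg
Sorted (with $ < everything):
  sorted[0] = $egfecgageadcg
  sorted[1] = adcg$egfecgage
  sorted[2] = ageadcg$egfecg
  sorted[3] = cg$egfecgagead
  sorted[4] = cgageadcg$egfe
  sorted[5] = dcg$egfecgagea
  sorted[6] = eadcg$egfecgag
  sorted[7] = ecgageadcg$egf
  sorted[8] = egfecgageadcg$
  sorted[9] = fecgageadcg$eg
  sorted[10] = g$egfecgageadc
  sorted[11] = gageadcg$egfec
  sorted[12] = geadcg$egfecga
  sorted[13] = gfecgageadcg$e
sorted[2] = ageadcg$egfecg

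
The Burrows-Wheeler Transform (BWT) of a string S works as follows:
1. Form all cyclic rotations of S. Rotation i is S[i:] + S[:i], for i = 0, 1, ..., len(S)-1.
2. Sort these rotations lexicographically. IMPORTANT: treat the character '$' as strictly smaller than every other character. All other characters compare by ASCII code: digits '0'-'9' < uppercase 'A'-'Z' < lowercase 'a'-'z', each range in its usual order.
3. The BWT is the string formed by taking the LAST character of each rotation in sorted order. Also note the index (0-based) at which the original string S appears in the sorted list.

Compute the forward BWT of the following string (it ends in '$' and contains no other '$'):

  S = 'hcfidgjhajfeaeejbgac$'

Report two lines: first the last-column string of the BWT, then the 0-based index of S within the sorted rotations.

All 21 rotations (rotation i = S[i:]+S[:i]):
  rot[0] = hcfidgjhajfeaeejbgac$
  rot[1] = cfidgjhajfeaeejbgac$h
  rot[2] = fidgjhajfeaeejbgac$hc
  rot[3] = idgjhajfeaeejbgac$hcf
  rot[4] = dgjhajfeaeejbgac$hcfi
  rot[5] = gjhajfeaeejbgac$hcfid
  rot[6] = jhajfeaeejbgac$hcfidg
  rot[7] = hajfeaeejbgac$hcfidgj
  rot[8] = ajfeaeejbgac$hcfidgjh
  rot[9] = jfeaeejbgac$hcfidgjha
  rot[10] = feaeejbgac$hcfidgjhaj
  rot[11] = eaeejbgac$hcfidgjhajf
  rot[12] = aeejbgac$hcfidgjhajfe
  rot[13] = eejbgac$hcfidgjhajfea
  rot[14] = ejbgac$hcfidgjhajfeae
  rot[15] = jbgac$hcfidgjhajfeaee
  rot[16] = bgac$hcfidgjhajfeaeej
  rot[17] = gac$hcfidgjhajfeaeejb
  rot[18] = ac$hcfidgjhajfeaeejbg
  rot[19] = c$hcfidgjhajfeaeejbga
  rot[20] = $hcfidgjhajfeaeejbgac
Sorted (with $ < everything):
  sorted[0] = $hcfidgjhajfeaeejbgac  (last char: 'c')
  sorted[1] = ac$hcfidgjhajfeaeejbg  (last char: 'g')
  sorted[2] = aeejbgac$hcfidgjhajfe  (last char: 'e')
  sorted[3] = ajfeaeejbgac$hcfidgjh  (last char: 'h')
  sorted[4] = bgac$hcfidgjhajfeaeej  (last char: 'j')
  sorted[5] = c$hcfidgjhajfeaeejbga  (last char: 'a')
  sorted[6] = cfidgjhajfeaeejbgac$h  (last char: 'h')
  sorted[7] = dgjhajfeaeejbgac$hcfi  (last char: 'i')
  sorted[8] = eaeejbgac$hcfidgjhajf  (last char: 'f')
  sorted[9] = eejbgac$hcfidgjhajfea  (last char: 'a')
  sorted[10] = ejbgac$hcfidgjhajfeae  (last char: 'e')
  sorted[11] = feaeejbgac$hcfidgjhaj  (last char: 'j')
  sorted[12] = fidgjhajfeaeejbgac$hc  (last char: 'c')
  sorted[13] = gac$hcfidgjhajfeaeejb  (last char: 'b')
  sorted[14] = gjhajfeaeejbgac$hcfid  (last char: 'd')
  sorted[15] = hajfeaeejbgac$hcfidgj  (last char: 'j')
  sorted[16] = hcfidgjhajfeaeejbgac$  (last char: '$')
  sorted[17] = idgjhajfeaeejbgac$hcf  (last char: 'f')
  sorted[18] = jbgac$hcfidgjhajfeaee  (last char: 'e')
  sorted[19] = jfeaeejbgac$hcfidgjha  (last char: 'a')
  sorted[20] = jhajfeaeejbgac$hcfidg  (last char: 'g')
Last column: cgehjahifaejcbdj$feag
Original string S is at sorted index 16

Answer: cgehjahifaejcbdj$feag
16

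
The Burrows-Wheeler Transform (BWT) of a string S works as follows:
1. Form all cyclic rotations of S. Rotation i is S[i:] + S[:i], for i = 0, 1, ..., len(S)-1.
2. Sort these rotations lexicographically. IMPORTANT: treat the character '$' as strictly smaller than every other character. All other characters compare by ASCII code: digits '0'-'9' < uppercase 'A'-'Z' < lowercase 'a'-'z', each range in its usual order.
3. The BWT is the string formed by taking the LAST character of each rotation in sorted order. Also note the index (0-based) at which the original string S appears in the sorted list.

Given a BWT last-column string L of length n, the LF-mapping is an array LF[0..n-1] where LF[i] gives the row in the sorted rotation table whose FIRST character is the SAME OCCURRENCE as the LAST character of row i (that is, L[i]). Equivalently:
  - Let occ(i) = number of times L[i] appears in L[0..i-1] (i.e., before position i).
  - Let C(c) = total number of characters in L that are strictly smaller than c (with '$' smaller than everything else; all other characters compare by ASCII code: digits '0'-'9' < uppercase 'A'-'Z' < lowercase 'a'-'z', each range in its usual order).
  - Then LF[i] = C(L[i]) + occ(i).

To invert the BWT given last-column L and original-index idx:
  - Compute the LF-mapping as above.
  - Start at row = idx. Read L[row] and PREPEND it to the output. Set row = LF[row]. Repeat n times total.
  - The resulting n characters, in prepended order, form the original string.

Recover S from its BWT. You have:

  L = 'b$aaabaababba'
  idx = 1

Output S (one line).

Answer: aaaaabaabbbb$

Derivation:
LF mapping: 8 0 1 2 3 9 4 5 10 6 11 12 7
Walk LF starting at row 1, prepending L[row]:
  step 1: row=1, L[1]='$', prepend. Next row=LF[1]=0
  step 2: row=0, L[0]='b', prepend. Next row=LF[0]=8
  step 3: row=8, L[8]='b', prepend. Next row=LF[8]=10
  step 4: row=10, L[10]='b', prepend. Next row=LF[10]=11
  step 5: row=11, L[11]='b', prepend. Next row=LF[11]=12
  step 6: row=12, L[12]='a', prepend. Next row=LF[12]=7
  step 7: row=7, L[7]='a', prepend. Next row=LF[7]=5
  step 8: row=5, L[5]='b', prepend. Next row=LF[5]=9
  step 9: row=9, L[9]='a', prepend. Next row=LF[9]=6
  step 10: row=6, L[6]='a', prepend. Next row=LF[6]=4
  step 11: row=4, L[4]='a', prepend. Next row=LF[4]=3
  step 12: row=3, L[3]='a', prepend. Next row=LF[3]=2
  step 13: row=2, L[2]='a', prepend. Next row=LF[2]=1
Reversed output: aaaaabaabbbb$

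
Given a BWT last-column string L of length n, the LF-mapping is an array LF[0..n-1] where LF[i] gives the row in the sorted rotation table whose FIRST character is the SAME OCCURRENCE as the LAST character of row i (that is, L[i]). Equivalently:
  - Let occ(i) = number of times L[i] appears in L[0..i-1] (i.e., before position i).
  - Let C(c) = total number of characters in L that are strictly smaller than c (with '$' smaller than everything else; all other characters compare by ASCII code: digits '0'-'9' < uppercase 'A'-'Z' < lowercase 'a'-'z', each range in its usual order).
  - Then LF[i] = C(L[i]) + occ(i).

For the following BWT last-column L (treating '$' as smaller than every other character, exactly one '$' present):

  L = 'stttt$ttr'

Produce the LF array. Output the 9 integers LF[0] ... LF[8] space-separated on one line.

Answer: 2 3 4 5 6 0 7 8 1

Derivation:
Char counts: '$':1, 'r':1, 's':1, 't':6
C (first-col start): C('$')=0, C('r')=1, C('s')=2, C('t')=3
L[0]='s': occ=0, LF[0]=C('s')+0=2+0=2
L[1]='t': occ=0, LF[1]=C('t')+0=3+0=3
L[2]='t': occ=1, LF[2]=C('t')+1=3+1=4
L[3]='t': occ=2, LF[3]=C('t')+2=3+2=5
L[4]='t': occ=3, LF[4]=C('t')+3=3+3=6
L[5]='$': occ=0, LF[5]=C('$')+0=0+0=0
L[6]='t': occ=4, LF[6]=C('t')+4=3+4=7
L[7]='t': occ=5, LF[7]=C('t')+5=3+5=8
L[8]='r': occ=0, LF[8]=C('r')+0=1+0=1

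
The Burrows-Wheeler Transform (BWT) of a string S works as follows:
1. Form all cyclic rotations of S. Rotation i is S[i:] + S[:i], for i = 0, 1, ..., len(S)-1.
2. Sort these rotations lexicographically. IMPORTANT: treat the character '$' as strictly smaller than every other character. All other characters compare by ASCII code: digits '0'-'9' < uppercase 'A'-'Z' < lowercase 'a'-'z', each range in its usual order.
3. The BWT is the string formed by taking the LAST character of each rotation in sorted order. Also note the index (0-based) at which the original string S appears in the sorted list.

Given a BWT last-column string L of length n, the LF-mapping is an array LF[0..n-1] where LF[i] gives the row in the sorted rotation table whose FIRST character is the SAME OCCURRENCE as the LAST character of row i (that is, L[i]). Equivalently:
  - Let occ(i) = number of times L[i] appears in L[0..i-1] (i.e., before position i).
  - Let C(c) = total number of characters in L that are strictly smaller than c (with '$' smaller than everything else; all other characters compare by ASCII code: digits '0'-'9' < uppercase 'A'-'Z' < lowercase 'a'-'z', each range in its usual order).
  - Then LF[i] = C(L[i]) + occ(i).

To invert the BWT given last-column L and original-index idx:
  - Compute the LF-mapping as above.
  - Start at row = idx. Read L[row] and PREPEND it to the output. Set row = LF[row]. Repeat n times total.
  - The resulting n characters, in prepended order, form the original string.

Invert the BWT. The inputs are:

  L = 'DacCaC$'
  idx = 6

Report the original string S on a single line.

LF mapping: 3 4 6 1 5 2 0
Walk LF starting at row 6, prepending L[row]:
  step 1: row=6, L[6]='$', prepend. Next row=LF[6]=0
  step 2: row=0, L[0]='D', prepend. Next row=LF[0]=3
  step 3: row=3, L[3]='C', prepend. Next row=LF[3]=1
  step 4: row=1, L[1]='a', prepend. Next row=LF[1]=4
  step 5: row=4, L[4]='a', prepend. Next row=LF[4]=5
  step 6: row=5, L[5]='C', prepend. Next row=LF[5]=2
  step 7: row=2, L[2]='c', prepend. Next row=LF[2]=6
Reversed output: cCaaCD$

Answer: cCaaCD$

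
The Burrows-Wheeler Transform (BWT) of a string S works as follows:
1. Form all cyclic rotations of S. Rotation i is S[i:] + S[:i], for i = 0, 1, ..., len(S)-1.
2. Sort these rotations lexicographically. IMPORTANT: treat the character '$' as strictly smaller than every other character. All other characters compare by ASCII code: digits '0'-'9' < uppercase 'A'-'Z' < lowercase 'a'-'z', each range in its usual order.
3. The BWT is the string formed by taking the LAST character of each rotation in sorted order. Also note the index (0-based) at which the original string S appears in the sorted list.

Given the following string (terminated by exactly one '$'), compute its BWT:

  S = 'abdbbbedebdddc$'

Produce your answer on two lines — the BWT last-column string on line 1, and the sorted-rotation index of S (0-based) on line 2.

All 15 rotations (rotation i = S[i:]+S[:i]):
  rot[0] = abdbbbedebdddc$
  rot[1] = bdbbbedebdddc$a
  rot[2] = dbbbedebdddc$ab
  rot[3] = bbbedebdddc$abd
  rot[4] = bbedebdddc$abdb
  rot[5] = bedebdddc$abdbb
  rot[6] = edebdddc$abdbbb
  rot[7] = debdddc$abdbbbe
  rot[8] = ebdddc$abdbbbed
  rot[9] = bdddc$abdbbbede
  rot[10] = dddc$abdbbbedeb
  rot[11] = ddc$abdbbbedebd
  rot[12] = dc$abdbbbedebdd
  rot[13] = c$abdbbbedebddd
  rot[14] = $abdbbbedebdddc
Sorted (with $ < everything):
  sorted[0] = $abdbbbedebdddc  (last char: 'c')
  sorted[1] = abdbbbedebdddc$  (last char: '$')
  sorted[2] = bbbedebdddc$abd  (last char: 'd')
  sorted[3] = bbedebdddc$abdb  (last char: 'b')
  sorted[4] = bdbbbedebdddc$a  (last char: 'a')
  sorted[5] = bdddc$abdbbbede  (last char: 'e')
  sorted[6] = bedebdddc$abdbb  (last char: 'b')
  sorted[7] = c$abdbbbedebddd  (last char: 'd')
  sorted[8] = dbbbedebdddc$ab  (last char: 'b')
  sorted[9] = dc$abdbbbedebdd  (last char: 'd')
  sorted[10] = ddc$abdbbbedebd  (last char: 'd')
  sorted[11] = dddc$abdbbbedeb  (last char: 'b')
  sorted[12] = debdddc$abdbbbe  (last char: 'e')
  sorted[13] = ebdddc$abdbbbed  (last char: 'd')
  sorted[14] = edebdddc$abdbbb  (last char: 'b')
Last column: c$dbaebdbddbedb
Original string S is at sorted index 1

Answer: c$dbaebdbddbedb
1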